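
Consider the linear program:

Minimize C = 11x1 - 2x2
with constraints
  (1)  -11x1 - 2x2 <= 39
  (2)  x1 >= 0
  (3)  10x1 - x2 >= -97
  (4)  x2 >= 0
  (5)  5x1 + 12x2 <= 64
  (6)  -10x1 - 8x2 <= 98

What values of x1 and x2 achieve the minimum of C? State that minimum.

Corner points and C = 11x1 - 2x2:
  (0, 0) → C = 0
  (0, 16/3) → C = -32/3
  (64/5, 0) → C = 704/5

x1 = 0, x2 = 16/3, minimum C = -32/3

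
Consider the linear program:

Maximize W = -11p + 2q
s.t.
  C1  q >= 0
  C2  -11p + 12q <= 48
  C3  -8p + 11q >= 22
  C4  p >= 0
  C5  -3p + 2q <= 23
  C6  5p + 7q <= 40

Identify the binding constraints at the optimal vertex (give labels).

C2 and C4

Vertices and W = -11p + 2q:
  (0, 4) → W = 8
  (144/137, 680/137) → W = -224/137
  (0, 2) → W = 4
  (286/111, 430/111) → W = -762/37

The maximum is at (0, 4). Substituting into each constraint, equality holds for C2 and C4; the remaining constraints have slack.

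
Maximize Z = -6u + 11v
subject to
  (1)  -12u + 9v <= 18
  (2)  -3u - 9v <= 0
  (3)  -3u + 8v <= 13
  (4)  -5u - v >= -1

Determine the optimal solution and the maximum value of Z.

Feasible corners and Z = -6u + 11v:
  (-6/5, 2/5) → Z = 58/5
  (-9/23, 34/23) → Z = 428/23
  (3/14, -1/14) → Z = -29/14
  (-5/43, 68/43) → Z = 778/43

The binding constraints are -12u + 9v = 18 and -3u + 8v = 13.
Solving simultaneously gives u = -9/23, v = 34/23.

u = -9/23, v = 34/23, maximum Z = 428/23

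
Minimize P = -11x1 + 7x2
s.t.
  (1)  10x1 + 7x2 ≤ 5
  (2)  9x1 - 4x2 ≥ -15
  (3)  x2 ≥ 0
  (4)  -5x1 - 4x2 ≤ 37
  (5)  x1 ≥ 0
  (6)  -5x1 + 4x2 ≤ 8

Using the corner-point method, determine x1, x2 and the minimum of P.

x1 = 1/2, x2 = 0, minimum P = -11/2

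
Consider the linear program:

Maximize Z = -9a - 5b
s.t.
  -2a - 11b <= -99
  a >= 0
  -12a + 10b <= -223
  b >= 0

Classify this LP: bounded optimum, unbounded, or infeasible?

bounded optimum

Corner points and Z = -9a - 5b:
  (3443/152, 371/76) → Z = -34697/152
  (99/2, 0) → Z = -891/2
The feasible region has finitely many vertices and no improving ray; the maximum is -34697/152 at (3443/152, 371/76).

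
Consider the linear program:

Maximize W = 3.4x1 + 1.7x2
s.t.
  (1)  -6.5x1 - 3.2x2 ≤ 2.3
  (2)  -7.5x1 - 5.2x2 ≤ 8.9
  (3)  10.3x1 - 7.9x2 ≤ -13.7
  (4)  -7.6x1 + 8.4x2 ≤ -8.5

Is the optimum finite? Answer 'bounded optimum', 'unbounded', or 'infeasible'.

infeasible

The boundaries -6.5x1 - 3.2x2 = 2.3 and -7.5x1 - 5.2x2 = 8.9 meet at (59/35, -29/7), but that point violates 10.3x1 - 7.9x2 ≤ -13.7. Every candidate vertex is excluded by some other constraint, so the feasible region is empty.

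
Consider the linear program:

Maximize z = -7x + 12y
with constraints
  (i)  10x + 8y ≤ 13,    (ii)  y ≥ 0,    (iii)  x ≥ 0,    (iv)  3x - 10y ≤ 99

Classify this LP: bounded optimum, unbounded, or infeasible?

Corner points and z = -7x + 12y:
  (13/10, 0) → z = -91/10
  (0, 13/8) → z = 39/2
  (0, 0) → z = 0
The feasible region has finitely many vertices and no improving ray; the maximum is 39/2 at (0, 13/8).

bounded optimum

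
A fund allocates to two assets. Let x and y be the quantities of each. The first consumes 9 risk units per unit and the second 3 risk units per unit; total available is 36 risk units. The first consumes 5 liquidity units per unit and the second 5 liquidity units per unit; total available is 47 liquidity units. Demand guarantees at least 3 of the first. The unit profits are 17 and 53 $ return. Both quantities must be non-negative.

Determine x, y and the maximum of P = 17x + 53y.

x = 3, y = 3, maximum P = 210

Extreme points and P = 17x + 53y:
  (4, 0) → P = 68
  (3, 0) → P = 51
  (3, 3) → P = 210

The binding constraints are 9x + 3y = 36 and x = 3.
Solving simultaneously gives x = 3, y = 3.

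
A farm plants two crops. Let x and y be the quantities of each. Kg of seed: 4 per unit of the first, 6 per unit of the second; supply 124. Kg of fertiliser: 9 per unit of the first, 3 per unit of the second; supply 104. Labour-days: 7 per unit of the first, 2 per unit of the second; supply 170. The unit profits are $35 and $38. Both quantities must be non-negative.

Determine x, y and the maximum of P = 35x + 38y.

x = 6, y = 50/3, maximum P = 2530/3

At the optimal vertex, 4x + 6y = 124 and 9x + 3y = 104.
Solving simultaneously gives x = 6, y = 50/3.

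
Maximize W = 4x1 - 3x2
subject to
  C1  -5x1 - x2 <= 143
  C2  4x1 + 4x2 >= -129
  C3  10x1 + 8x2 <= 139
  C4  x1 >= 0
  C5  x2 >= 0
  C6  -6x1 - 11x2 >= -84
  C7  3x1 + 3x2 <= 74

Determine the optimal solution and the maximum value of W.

The binding constraints are 10x1 + 8x2 = 139 and x2 = 0.
Solving simultaneously gives x1 = 139/10, x2 = 0.

x1 = 139/10, x2 = 0, maximum W = 278/5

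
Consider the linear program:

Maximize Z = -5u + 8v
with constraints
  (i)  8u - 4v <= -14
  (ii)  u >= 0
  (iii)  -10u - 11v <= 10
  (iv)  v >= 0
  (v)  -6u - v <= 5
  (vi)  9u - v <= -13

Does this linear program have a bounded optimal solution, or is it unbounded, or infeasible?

unbounded

From the feasible point (0, 13), moving in the direction (0, 1) keeps every constraint satisfied while Z increases without bound.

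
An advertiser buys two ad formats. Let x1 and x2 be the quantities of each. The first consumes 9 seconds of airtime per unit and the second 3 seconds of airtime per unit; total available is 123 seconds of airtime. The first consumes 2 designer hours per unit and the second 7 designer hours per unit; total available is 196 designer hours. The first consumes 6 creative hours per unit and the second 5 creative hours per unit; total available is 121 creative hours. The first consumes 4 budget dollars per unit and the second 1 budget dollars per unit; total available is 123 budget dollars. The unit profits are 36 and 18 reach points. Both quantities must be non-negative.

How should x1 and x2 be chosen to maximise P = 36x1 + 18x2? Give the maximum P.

The optimum lies where 9x1 + 3x2 = 123 and 6x1 + 5x2 = 121.
Solving simultaneously gives x1 = 28/3, x2 = 13.

x1 = 28/3, x2 = 13, maximum P = 570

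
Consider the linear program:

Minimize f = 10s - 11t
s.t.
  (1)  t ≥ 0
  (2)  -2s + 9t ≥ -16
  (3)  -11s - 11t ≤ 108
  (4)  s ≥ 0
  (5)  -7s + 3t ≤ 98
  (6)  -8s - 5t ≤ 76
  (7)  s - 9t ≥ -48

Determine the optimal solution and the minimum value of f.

Corner points and f = 10s - 11t:
  (8, 0) → f = 80
  (0, 0) → f = 0
  (64, 112/9) → f = 4528/9
  (0, 16/3) → f = -176/3

s = 0, t = 16/3, minimum f = -176/3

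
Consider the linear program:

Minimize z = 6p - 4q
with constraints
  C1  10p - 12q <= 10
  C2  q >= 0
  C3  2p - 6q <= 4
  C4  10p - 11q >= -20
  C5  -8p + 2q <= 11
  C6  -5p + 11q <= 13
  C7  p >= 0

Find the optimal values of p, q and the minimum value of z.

p = 0, q = 13/11, minimum z = -52/11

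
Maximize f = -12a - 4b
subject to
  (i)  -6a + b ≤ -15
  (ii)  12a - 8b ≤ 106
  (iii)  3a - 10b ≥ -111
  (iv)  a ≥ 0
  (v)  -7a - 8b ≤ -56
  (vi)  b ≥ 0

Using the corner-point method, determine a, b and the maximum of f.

a = 16/5, b = 21/5, maximum f = -276/5

Feasible corners and f = -12a - 4b:
  (87/19, 237/19) → f = -1992/19
  (16/5, 21/5) → f = -276/5
  (487/24, 275/16) → f = -1249/4
  (53/6, 0) → f = -106
  (8, 0) → f = -96

The binding constraints are -6a + b = -15 and -7a - 8b = -56.
Solving simultaneously gives a = 16/5, b = 21/5.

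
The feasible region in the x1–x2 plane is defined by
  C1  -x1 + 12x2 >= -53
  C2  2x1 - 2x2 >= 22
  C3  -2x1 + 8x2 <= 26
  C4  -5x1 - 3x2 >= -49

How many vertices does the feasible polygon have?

3

Of the 6 pairwise boundary intersections, those satisfying every inequality are:
  (79/11, -42/11)
  (83/7, -24/7)
  (41/4, -3/4)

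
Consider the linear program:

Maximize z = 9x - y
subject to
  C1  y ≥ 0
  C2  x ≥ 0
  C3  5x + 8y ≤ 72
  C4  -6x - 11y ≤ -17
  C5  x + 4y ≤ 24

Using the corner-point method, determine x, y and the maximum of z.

x = 72/5, y = 0, maximum z = 648/5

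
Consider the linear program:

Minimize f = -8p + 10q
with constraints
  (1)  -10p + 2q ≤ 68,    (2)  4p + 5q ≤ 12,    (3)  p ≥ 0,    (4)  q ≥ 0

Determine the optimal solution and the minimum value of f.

p = 3, q = 0, minimum f = -24

Corner points and f = -8p + 10q:
  (0, 12/5) → f = 24
  (3, 0) → f = -24
  (0, 0) → f = 0

The binding constraints are 4p + 5q = 12 and q = 0.
Solving simultaneously gives p = 3, q = 0.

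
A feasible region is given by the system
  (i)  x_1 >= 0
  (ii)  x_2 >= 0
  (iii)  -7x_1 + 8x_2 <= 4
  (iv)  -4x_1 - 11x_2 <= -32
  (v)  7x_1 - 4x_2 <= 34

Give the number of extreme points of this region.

Of the 10 pairwise boundary intersections, those satisfying every inequality are:
  (212/109, 240/109)
  (72/7, 19/2)
  (502/93, 88/93)

3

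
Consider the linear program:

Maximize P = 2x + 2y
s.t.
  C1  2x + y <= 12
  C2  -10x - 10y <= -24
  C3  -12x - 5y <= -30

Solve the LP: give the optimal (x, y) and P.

x = -15, y = 42, maximum P = 54

Feasible corners and P = 2x + 2y:
  (48/5, -36/5) → P = 24/5
  (-15, 42) → P = 54
  (18/7, -6/35) → P = 24/5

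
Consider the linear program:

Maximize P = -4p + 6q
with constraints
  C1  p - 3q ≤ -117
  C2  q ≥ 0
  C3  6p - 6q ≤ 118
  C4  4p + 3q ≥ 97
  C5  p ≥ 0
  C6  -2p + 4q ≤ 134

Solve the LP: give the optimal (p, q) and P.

p = 33, q = 50, maximum P = 168

Vertices and P = -4p + 6q:
  (88, 205/3) → P = 58
  (33, 50) → P = 168
  (319/3, 260/3) → P = 284/3

At the optimal vertex, p - 3q = -117 and -2p + 4q = 134.
Solving simultaneously gives p = 33, q = 50.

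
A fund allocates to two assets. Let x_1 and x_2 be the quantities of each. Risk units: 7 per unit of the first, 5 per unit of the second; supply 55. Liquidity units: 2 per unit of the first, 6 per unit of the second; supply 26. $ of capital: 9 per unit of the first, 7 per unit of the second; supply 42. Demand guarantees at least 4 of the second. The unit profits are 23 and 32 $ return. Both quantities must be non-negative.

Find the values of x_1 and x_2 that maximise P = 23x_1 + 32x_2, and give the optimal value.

x_1 = 1, x_2 = 4, maximum P = 151

Corner points and P = 23x_1 + 32x_2:
  (0, 13/3) → P = 416/3
  (0, 4) → P = 128
  (1, 4) → P = 151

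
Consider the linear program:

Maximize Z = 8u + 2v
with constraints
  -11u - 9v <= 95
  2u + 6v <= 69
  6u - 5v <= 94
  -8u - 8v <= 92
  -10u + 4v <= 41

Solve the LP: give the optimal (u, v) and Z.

u = 909/46, v = 113/23, maximum Z = 3862/23

Feasible corners and Z = 8u + 2v:
  (371/109, -1604/109) → Z = -240/109
  (-749/134, -499/134) → Z = -3495/67
  (909/46, 113/23) → Z = 3862/23
  (15/34, 193/17) → Z = 446/17

The binding constraints are 2u + 6v = 69 and 6u - 5v = 94.
Solving simultaneously gives u = 909/46, v = 113/23.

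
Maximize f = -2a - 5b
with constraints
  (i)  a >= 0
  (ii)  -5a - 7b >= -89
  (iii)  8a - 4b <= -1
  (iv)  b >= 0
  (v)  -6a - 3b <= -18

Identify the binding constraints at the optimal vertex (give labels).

Vertices and f = -2a - 5b:
  (0, 89/7) → f = -445/7
  (0, 6) → f = -30
  (349/76, 717/76) → f = -4283/76
  (23/16, 25/8) → f = -37/2

The maximum is at (23/16, 25/8). Substituting into each constraint, equality holds for (iii) and (v); the remaining constraints have slack.

(iii) and (v)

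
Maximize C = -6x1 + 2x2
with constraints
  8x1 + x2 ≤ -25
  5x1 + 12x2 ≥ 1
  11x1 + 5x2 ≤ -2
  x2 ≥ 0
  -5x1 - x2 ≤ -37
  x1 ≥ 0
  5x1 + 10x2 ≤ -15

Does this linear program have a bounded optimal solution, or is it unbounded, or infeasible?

The boundaries x1 = 0 and 5x1 + 10x2 = -15 meet at (0, -3/2), but that point violates 8x1 + x2 ≤ -25. Every candidate vertex is excluded by some other constraint, so the feasible region is empty.

infeasible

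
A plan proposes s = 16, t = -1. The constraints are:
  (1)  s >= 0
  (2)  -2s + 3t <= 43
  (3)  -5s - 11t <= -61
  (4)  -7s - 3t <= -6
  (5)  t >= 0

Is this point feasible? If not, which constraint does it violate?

Constraint (5): t = -1, which is not ≥ 0. All other constraints are satisfied.

not feasible — violates (5)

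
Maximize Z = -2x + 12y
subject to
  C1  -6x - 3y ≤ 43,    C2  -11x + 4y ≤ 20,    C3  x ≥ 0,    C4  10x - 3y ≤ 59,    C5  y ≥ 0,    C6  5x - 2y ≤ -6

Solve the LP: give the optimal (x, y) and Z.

x = 296/7, y = 849/7, maximum Z = 9596/7

At the optimal vertex, -11x + 4y = 20 and 10x - 3y = 59.
Solving simultaneously gives x = 296/7, y = 849/7.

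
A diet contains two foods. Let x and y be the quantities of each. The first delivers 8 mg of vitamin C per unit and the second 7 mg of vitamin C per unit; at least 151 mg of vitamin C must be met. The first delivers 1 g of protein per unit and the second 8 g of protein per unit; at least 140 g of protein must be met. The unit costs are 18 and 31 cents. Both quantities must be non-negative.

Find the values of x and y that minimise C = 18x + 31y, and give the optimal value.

x = 4, y = 17, minimum C = 599

Feasible corners and C = 18x + 31y:
  (0, 151/7) → C = 4681/7
  (140, 0) → C = 2520
  (4, 17) → C = 599
The feasible region is unbounded (it extends along (0, 1), (1, 0)), but C strictly increases along every unbounded feasible direction, so there is no improving ray and the minimum is attained at a vertex.

The optimum lies where 8x + 7y = 151 and x + 8y = 140.
Solving simultaneously gives x = 4, y = 17.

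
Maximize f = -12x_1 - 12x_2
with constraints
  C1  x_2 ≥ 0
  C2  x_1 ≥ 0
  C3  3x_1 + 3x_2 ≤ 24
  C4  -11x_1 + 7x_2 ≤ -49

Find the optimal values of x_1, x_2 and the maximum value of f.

x_1 = 49/11, x_2 = 0, maximum f = -588/11

Corner points and f = -12x_1 - 12x_2:
  (8, 0) → f = -96
  (49/11, 0) → f = -588/11
  (35/6, 13/6) → f = -96

At the optimal vertex, x_2 = 0 and -11x_1 + 7x_2 = -49.
Solving simultaneously gives x_1 = 49/11, x_2 = 0.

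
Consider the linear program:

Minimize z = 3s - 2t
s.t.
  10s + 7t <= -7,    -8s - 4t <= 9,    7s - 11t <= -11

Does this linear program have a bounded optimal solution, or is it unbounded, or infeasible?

bounded optimum

Extreme points and z = 3s - 2t:
  (-35/16, 17/8) → z = -173/16
  (-154/159, 61/159) → z = -584/159
  (-143/116, 25/116) → z = -479/116
The feasible region has finitely many vertices and no improving ray; the minimum is -173/16 at (-35/16, 17/8).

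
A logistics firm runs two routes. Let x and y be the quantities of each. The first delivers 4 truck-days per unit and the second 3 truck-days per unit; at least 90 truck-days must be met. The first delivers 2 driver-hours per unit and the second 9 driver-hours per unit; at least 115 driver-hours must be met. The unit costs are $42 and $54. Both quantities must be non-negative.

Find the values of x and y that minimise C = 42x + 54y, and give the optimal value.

Extreme points and C = 42x + 54y:
  (0, 30) → C = 1620
  (115/2, 0) → C = 2415
  (31/2, 28/3) → C = 1155
The feasible region is unbounded (it extends along (0, 1), (1, 0)), but C strictly increases along every unbounded feasible direction, so there is no improving ray and the minimum is attained at a vertex.

At the optimal vertex, 4x + 3y = 90 and 2x + 9y = 115.
Solving simultaneously gives x = 31/2, y = 28/3.

x = 31/2, y = 28/3, minimum C = 1155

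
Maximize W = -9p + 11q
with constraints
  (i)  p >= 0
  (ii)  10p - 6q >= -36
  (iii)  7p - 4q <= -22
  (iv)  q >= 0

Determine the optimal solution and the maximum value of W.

Vertices and W = -9p + 11q:
  (0, 6) → W = 66
  (0, 11/2) → W = 121/2
  (6, 16) → W = 122

p = 6, q = 16, maximum W = 122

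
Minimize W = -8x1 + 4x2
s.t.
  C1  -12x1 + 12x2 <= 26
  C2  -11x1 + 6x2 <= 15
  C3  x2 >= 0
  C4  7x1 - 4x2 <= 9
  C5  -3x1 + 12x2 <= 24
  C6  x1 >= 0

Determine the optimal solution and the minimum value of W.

x1 = 17/6, x2 = 65/24, minimum W = -71/6

Extreme points and W = -8x1 + 4x2:
  (9/7, 0) → W = -72/7
  (0, 0) → W = 0
  (17/6, 65/24) → W = -71/6
  (0, 2) → W = 8

The optimum lies where 7x1 - 4x2 = 9 and -3x1 + 12x2 = 24.
Solving simultaneously gives x1 = 17/6, x2 = 65/24.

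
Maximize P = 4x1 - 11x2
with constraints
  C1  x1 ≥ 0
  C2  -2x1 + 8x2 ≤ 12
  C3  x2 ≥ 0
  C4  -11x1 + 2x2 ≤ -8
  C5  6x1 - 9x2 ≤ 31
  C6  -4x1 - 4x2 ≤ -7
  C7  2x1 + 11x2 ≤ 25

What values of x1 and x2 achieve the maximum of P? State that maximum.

x1 = 31/6, x2 = 0, maximum P = 62/3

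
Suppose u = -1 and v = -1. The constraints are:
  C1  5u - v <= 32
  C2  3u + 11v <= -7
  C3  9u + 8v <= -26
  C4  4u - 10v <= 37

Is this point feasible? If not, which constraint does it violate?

Constraint C3: 9u + 8v = -17, which is not ≤ -26. All other constraints are satisfied.

not feasible — violates C3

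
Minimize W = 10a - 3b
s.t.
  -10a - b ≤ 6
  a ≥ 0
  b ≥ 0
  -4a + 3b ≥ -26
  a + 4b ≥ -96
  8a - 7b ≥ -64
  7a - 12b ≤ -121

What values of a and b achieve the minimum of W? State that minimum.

Extreme points and W = 10a - 3b:
  (187/2, 116) → W = 587
  (25, 74/3) → W = 176
  (79/47, 520/47) → W = -770/47

a = 79/47, b = 520/47, minimum W = -770/47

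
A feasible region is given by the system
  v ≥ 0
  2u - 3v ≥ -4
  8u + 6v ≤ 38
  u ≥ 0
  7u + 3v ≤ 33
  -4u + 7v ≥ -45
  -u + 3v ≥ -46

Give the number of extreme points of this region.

Pairwise boundary intersections that survive every other constraint:
  (0, 0)
  (33/7, 0)
  (5/2, 3)
  (0, 4/3)
  (14/3, 1/9)

5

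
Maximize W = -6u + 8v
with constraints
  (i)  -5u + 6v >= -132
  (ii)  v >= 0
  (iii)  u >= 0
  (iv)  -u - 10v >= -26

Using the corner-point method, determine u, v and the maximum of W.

Corner points and W = -6u + 8v:
  (0, 0) → W = 0
  (26, 0) → W = -156
  (0, 13/5) → W = 104/5

u = 0, v = 13/5, maximum W = 104/5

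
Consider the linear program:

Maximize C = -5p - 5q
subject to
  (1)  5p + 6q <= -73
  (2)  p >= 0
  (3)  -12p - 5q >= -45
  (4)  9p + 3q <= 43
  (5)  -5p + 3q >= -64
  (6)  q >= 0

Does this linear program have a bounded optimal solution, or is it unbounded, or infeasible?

infeasible

The boundaries 5p + 6q = -73 and p = 0 meet at (0, -73/6), but that point violates q ≥ 0. Every candidate vertex is excluded by some other constraint, so the feasible region is empty.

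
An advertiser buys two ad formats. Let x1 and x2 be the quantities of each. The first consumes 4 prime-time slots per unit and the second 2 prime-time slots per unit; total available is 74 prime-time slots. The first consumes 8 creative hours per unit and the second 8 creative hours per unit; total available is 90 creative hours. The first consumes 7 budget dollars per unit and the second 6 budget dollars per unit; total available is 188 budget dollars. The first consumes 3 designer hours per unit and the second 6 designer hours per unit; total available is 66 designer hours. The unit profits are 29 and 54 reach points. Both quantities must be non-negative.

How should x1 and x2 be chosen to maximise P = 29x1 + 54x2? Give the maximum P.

x1 = 1/2, x2 = 43/4, maximum P = 595

Vertices and P = 29x1 + 54x2:
  (0, 0) → P = 0
  (0, 11) → P = 594
  (45/4, 0) → P = 1305/4
  (1/2, 43/4) → P = 595

The optimum lies where 8x1 + 8x2 = 90 and 3x1 + 6x2 = 66.
Solving simultaneously gives x1 = 1/2, x2 = 43/4.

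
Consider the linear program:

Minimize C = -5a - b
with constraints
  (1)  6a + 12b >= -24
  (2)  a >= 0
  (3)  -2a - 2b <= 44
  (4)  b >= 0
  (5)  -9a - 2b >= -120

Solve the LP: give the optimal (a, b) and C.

Vertices and C = -5a - b:
  (0, 0) → C = 0
  (0, 60) → C = -60
  (40/3, 0) → C = -200/3

a = 40/3, b = 0, minimum C = -200/3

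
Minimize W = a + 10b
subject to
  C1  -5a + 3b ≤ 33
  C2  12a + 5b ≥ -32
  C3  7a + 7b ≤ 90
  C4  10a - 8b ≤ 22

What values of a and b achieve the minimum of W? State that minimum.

The binding constraints are 12a + 5b = -32 and 10a - 8b = 22.
Solving simultaneously gives a = -1, b = -4.

a = -1, b = -4, minimum W = -41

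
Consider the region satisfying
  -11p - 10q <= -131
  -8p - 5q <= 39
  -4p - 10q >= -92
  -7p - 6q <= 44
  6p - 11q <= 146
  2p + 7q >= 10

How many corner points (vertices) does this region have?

The feasible vertices (each the meet of two boundaries and inside every other half-plane) are:
  (39/7, 244/35)
  (43/3, -8/3)
  (309/13, -4/13)
  (283/16, -29/8)

4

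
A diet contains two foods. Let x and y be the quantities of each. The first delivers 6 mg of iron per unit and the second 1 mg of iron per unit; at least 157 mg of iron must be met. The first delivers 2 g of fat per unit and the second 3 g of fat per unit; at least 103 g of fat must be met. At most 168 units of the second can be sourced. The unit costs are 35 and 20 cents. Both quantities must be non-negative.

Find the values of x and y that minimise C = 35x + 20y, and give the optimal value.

x = 23, y = 19, minimum C = 1185

Vertices and C = 35x + 20y:
  (0, 157) → C = 3140
  (0, 168) → C = 3360
  (103/2, 0) → C = 3605/2
  (23, 19) → C = 1185
The feasible region is unbounded (it extends along (1, 0)), but C strictly increases along every unbounded feasible direction, so there is no improving ray and the minimum is attained at a vertex.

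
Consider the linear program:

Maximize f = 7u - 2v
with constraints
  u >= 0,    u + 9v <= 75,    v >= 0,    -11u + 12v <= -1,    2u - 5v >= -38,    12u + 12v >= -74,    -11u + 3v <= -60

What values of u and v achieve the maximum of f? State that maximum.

Feasible corners and f = 7u - 2v:
  (75, 0) → f = 525
  (303/37, 824/111) → f = 4715/111
  (60/11, 0) → f = 420/11
  (239/33, 59/9) → f = 3721/99

The binding constraints are u + 9v = 75 and v = 0.
Solving simultaneously gives u = 75, v = 0.

u = 75, v = 0, maximum f = 525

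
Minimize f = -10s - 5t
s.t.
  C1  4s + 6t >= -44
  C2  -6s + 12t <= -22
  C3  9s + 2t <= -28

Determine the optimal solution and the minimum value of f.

Corner points and f = -10s - 5t:
  (-33/7, -88/21) → f = 1430/21
  (-40/23, -142/23) → f = 1110/23
  (-73/30, -61/20) → f = 475/12

s = -73/30, t = -61/20, minimum f = 475/12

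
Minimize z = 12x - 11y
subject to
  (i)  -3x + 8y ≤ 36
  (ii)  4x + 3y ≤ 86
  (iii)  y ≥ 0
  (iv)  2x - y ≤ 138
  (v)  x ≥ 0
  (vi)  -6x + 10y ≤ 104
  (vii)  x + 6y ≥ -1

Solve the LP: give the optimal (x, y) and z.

Corner points and z = 12x - 11y:
  (580/41, 402/41) → z = 2538/41
  (0, 9/2) → z = -99/2
  (43/2, 0) → z = 258
  (0, 0) → z = 0

At the optimal vertex, -3x + 8y = 36 and x = 0.
Solving simultaneously gives x = 0, y = 9/2.

x = 0, y = 9/2, minimum z = -99/2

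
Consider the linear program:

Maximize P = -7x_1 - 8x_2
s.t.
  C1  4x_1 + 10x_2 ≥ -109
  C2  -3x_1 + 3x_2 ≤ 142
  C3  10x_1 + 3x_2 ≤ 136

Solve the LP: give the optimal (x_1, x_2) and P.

Vertices and P = -7x_1 - 8x_2:
  (-1747/42, 241/42) → P = 10301/42
  (1687/88, -817/44) → P = 1263/88
  (-6/13, 1828/39) → P = -14498/39

x_1 = -1747/42, x_2 = 241/42, maximum P = 10301/42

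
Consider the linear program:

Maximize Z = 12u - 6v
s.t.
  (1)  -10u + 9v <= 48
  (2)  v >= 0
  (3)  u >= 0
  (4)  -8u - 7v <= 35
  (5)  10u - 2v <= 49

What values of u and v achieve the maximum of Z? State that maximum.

The binding constraints are v = 0 and 10u - 2v = 49.
Solving simultaneously gives u = 49/10, v = 0.

u = 49/10, v = 0, maximum Z = 294/5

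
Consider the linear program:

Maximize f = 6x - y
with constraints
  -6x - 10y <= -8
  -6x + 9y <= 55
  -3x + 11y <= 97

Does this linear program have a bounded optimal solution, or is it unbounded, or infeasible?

unbounded

From the feasible point (-239/57, 63/19), moving in the direction (10, -6) keeps every constraint satisfied while f increases without bound.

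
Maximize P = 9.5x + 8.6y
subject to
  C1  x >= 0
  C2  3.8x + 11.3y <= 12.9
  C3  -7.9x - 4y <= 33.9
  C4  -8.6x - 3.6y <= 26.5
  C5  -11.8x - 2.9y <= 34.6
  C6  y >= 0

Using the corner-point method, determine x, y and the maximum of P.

Extreme points and P = 9.5x + 8.6y:
  (0, 129/113) → P = 5547/565
  (0, 0) → P = 0
  (129/38, 0) → P = 129/4

x = 129/38, y = 0, maximum P = 129/4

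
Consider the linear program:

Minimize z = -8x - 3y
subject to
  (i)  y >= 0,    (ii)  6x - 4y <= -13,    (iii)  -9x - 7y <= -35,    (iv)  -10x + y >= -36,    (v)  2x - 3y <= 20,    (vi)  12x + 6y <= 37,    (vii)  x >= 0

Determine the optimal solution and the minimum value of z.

x = 5/6, y = 9/2, minimum z = -121/6

Vertices and z = -8x - 3y:
  (49/78, 109/26) → z = -1373/78
  (5/6, 9/2) → z = -121/6
  (0, 5) → z = -15
  (0, 37/6) → z = -37/2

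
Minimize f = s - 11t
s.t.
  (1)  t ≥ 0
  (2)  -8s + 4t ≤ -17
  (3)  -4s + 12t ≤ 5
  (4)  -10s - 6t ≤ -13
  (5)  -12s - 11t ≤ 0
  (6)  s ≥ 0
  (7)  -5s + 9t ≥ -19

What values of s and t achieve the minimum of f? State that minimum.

s = 91/8, t = 101/24, minimum f = -419/12

Extreme points and f = s - 11t:
  (17/8, 0) → f = 17/8
  (19/5, 0) → f = 19/5
  (14/5, 27/20) → f = -241/20
  (91/8, 101/24) → f = -419/12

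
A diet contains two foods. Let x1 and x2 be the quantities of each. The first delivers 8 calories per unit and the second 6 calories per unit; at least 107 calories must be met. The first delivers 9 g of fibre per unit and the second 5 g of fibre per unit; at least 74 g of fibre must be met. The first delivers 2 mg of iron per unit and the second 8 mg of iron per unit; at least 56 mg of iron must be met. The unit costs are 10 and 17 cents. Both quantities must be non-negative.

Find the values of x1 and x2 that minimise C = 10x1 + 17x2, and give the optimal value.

x1 = 10, x2 = 9/2, minimum C = 353/2

Vertices and C = 10x1 + 17x2:
  (0, 107/6) → C = 1819/6
  (28, 0) → C = 280
  (10, 9/2) → C = 353/2
The feasible region is unbounded (it extends along (0, 1), (1, 0)), but C strictly increases along every unbounded feasible direction, so there is no improving ray and the minimum is attained at a vertex.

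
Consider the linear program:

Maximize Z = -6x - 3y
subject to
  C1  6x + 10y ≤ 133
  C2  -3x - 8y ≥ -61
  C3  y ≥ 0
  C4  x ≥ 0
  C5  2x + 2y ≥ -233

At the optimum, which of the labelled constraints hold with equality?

C3 and C4

Feasible corners and Z = -6x - 3y:
  (61/3, 0) → Z = -122
  (0, 61/8) → Z = -183/8
  (0, 0) → Z = 0

The maximum is at (0, 0). Substituting into each constraint, equality holds for C3 and C4; the remaining constraints have slack.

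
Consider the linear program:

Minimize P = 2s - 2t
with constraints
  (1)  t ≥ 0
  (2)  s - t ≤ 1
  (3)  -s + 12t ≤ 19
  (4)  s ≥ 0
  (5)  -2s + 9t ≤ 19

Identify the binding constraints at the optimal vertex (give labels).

Feasible corners and P = 2s - 2t:
  (1, 0) → P = 2
  (0, 0) → P = 0
  (31/11, 20/11) → P = 2
  (0, 19/12) → P = -19/6

The minimum is at (0, 19/12). Substituting into each constraint, equality holds for (3) and (4); the remaining constraints have slack.

(3) and (4)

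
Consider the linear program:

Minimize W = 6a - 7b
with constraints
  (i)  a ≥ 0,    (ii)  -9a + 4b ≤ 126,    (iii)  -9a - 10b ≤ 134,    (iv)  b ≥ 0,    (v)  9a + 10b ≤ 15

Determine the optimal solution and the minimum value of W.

a = 0, b = 3/2, minimum W = -21/2

Vertices and W = 6a - 7b:
  (0, 0) → W = 0
  (0, 3/2) → W = -21/2
  (5/3, 0) → W = 10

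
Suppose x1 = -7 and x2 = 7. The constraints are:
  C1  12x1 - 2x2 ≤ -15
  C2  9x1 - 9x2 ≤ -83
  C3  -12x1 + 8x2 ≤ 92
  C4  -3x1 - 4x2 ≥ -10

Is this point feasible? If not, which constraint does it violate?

not feasible — violates C3

Constraint C3: -12x1 + 8x2 = 140, which is not ≤ 92. All other constraints are satisfied.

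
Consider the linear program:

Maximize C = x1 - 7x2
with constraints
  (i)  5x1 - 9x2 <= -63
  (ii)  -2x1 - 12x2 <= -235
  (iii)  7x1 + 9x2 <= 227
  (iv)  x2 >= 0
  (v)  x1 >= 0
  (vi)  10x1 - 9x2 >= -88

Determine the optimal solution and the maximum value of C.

x1 = 203/22, x2 = 397/22, maximum C = -1288/11

Extreme points and C = x1 - 7x2:
  (203/22, 397/22) → C = -1288/11
  (353/46, 421/23) → C = -5541/46
  (139/17, 962/51) → C = -6317/51

At the optimal vertex, -2x1 - 12x2 = -235 and 7x1 + 9x2 = 227.
Solving simultaneously gives x1 = 203/22, x2 = 397/22.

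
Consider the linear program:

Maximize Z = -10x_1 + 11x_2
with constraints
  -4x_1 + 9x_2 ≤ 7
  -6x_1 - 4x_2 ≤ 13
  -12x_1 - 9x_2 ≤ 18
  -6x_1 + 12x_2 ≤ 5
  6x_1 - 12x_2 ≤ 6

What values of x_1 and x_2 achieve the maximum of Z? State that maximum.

Feasible corners and Z = -10x_1 + 11x_2:
  (13/2, 11/3) → Z = -74/3
  (23, 11) → Z = -109
  (-29/22, -8/33) → Z = 347/33
  (-9/11, -10/11) → Z = -20/11

x_1 = -29/22, x_2 = -8/33, maximum Z = 347/33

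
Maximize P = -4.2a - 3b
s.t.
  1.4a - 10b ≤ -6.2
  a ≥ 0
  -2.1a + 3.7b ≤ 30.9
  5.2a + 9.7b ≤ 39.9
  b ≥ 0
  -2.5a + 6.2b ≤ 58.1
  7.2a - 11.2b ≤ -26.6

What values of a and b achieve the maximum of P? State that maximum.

Extreme points and P = -4.2a - 3b:
  (0, 399/97) → P = -1197/97
  (0, 19/8) → P = -57/8
  (9443/6404, 5320/1601) → P = -517503/32020

The binding constraints are a = 0 and 7.2a - 11.2b = -26.6.
Solving simultaneously gives a = 0, b = 19/8.

a = 0, b = 2.375, maximum P = -7.125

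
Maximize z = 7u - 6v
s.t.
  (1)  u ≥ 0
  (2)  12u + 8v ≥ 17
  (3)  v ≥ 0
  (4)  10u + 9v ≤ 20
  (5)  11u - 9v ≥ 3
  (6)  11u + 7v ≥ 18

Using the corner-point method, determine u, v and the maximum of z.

Corner points and z = 7u - 6v:
  (2, 0) → z = 14
  (18/11, 0) → z = 126/11
  (23/21, 190/189) → z = 103/63
  (183/176, 15/16) → z = 291/176

u = 2, v = 0, maximum z = 14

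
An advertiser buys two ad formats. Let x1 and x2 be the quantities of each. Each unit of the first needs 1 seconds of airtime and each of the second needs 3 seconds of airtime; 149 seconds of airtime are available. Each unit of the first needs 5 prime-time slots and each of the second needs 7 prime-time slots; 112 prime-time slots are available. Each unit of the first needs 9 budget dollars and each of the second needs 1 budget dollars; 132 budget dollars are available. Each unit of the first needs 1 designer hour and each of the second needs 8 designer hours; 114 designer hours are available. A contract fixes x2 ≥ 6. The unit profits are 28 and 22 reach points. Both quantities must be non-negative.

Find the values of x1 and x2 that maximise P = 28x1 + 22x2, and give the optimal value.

Corner points and P = 28x1 + 22x2:
  (0, 57/4) → P = 627/2
  (0, 6) → P = 132
  (14, 6) → P = 524
  (98/33, 458/33) → P = 12820/33

x1 = 14, x2 = 6, maximum P = 524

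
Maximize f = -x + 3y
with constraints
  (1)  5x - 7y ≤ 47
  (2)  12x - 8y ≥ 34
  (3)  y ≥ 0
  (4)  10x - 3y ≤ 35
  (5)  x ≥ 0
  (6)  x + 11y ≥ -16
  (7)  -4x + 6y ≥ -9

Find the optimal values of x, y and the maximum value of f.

x = 89/22, y = 20/11, maximum f = 31/22

Corner points and f = -x + 3y:
  (89/22, 20/11) → f = 31/22
  (33/10, 7/10) → f = -6/5
  (61/16, 25/24) → f = -11/16

At the optimal vertex, 12x - 8y = 34 and 10x - 3y = 35.
Solving simultaneously gives x = 89/22, y = 20/11.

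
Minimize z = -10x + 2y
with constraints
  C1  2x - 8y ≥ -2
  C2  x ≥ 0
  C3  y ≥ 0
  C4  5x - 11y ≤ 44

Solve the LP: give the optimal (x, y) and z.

x = 187/9, y = 49/9, minimum z = -1772/9

The optimum lies where 2x - 8y = -2 and 5x - 11y = 44.
Solving simultaneously gives x = 187/9, y = 49/9.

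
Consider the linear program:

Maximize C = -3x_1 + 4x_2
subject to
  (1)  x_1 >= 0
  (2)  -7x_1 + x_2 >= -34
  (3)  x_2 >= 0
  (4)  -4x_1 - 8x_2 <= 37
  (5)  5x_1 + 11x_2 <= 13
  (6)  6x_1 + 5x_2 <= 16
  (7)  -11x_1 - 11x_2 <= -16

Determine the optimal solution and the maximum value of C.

Feasible corners and C = -3x_1 + 4x_2:
  (13/5, 0) → C = -39/5
  (16/11, 0) → C = -48/11
  (1/2, 21/22) → C = 51/22

The binding constraints are 5x_1 + 11x_2 = 13 and -11x_1 - 11x_2 = -16.
Solving simultaneously gives x_1 = 1/2, x_2 = 21/22.

x_1 = 1/2, x_2 = 21/22, maximum C = 51/22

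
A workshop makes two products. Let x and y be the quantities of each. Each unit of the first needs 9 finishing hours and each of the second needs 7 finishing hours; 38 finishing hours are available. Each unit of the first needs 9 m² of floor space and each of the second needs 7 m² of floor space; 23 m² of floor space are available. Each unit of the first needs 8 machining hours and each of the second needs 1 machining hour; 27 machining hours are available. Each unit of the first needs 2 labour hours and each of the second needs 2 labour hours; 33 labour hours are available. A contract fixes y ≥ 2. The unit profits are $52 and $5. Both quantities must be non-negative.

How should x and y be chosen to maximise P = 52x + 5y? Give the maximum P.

x = 1, y = 2, maximum P = 62

Vertices and P = 52x + 5y:
  (0, 23/7) → P = 115/7
  (0, 2) → P = 10
  (1, 2) → P = 62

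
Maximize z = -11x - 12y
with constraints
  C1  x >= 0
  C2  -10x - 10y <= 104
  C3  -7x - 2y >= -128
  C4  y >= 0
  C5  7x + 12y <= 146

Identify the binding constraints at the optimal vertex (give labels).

Extreme points and z = -11x - 12y:
  (0, 0) → z = 0
  (0, 73/6) → z = -146
  (128/7, 0) → z = -1408/7
  (622/35, 9/5) → z = -7598/35

The maximum is at (0, 0). Substituting into each constraint, equality holds for C1 and C4; the remaining constraints have slack.

C1 and C4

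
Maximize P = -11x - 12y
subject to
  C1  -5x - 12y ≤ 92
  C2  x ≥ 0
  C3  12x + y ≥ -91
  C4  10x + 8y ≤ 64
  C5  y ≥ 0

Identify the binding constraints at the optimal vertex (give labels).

C2 and C5

Corner points and P = -11x - 12y:
  (0, 8) → P = -96
  (0, 0) → P = 0
  (32/5, 0) → P = -352/5

The maximum is at (0, 0). Substituting into each constraint, equality holds for C2 and C5; the remaining constraints have slack.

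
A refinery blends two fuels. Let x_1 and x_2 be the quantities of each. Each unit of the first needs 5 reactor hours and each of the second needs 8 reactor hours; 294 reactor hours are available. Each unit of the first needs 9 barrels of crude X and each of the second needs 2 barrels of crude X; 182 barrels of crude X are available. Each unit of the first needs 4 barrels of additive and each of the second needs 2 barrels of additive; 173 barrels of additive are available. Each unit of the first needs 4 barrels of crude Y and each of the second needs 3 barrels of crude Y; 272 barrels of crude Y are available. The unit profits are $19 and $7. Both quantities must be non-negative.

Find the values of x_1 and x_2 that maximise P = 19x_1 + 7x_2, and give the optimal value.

x_1 = 14, x_2 = 28, maximum P = 462

Extreme points and P = 19x_1 + 7x_2:
  (0, 0) → P = 0
  (0, 147/4) → P = 1029/4
  (182/9, 0) → P = 3458/9
  (14, 28) → P = 462

At the optimal vertex, 5x_1 + 8x_2 = 294 and 9x_1 + 2x_2 = 182.
Solving simultaneously gives x_1 = 14, x_2 = 28.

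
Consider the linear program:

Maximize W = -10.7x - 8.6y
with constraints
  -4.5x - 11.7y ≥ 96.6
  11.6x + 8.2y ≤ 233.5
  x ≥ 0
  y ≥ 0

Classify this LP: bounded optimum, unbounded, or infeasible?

infeasible

The boundaries -4.5x - 11.7y = 96.6 and 11.6x + 8.2y = 233.5 meet at (117469/3294, -72377/3294), but that point violates y ≥ 0. Every candidate vertex is excluded by some other constraint, so the feasible region is empty.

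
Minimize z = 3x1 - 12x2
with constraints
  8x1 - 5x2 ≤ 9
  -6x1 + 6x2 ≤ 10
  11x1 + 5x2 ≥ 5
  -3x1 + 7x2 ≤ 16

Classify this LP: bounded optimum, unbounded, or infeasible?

bounded optimum

Corner points and z = 3x1 - 12x2:
  (14/19, -59/95) → z = 918/95
  (143/41, 155/41) → z = -1431/41
  (-5/24, 35/24) → z = -145/8
  (13/12, 11/4) → z = -119/4
The feasible region has finitely many vertices and no improving ray; the minimum is -1431/41 at (143/41, 155/41).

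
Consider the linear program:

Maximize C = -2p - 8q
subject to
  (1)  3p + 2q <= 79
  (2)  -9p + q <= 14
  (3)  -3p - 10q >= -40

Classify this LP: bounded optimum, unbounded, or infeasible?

From the feasible point (355/12, -39/8), moving in the direction (2, -3) keeps every constraint satisfied while C increases without bound.

unbounded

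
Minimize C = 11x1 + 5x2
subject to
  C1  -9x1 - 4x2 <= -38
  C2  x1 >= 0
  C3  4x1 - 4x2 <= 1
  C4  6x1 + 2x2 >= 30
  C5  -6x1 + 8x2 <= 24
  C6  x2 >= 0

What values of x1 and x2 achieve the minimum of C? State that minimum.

Extreme points and C = 11x1 + 5x2:
  (61/16, 57/16) → C = 239/4
  (13, 51/4) → C = 827/4
  (16/5, 27/5) → C = 311/5

x1 = 61/16, x2 = 57/16, minimum C = 239/4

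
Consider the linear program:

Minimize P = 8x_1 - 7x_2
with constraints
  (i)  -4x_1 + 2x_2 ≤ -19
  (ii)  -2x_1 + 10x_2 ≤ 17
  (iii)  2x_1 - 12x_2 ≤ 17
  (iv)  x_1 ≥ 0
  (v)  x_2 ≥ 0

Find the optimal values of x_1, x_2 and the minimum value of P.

Feasible corners and P = 8x_1 - 7x_2:
  (56/9, 53/18) → P = 175/6
  (19/4, 0) → P = 38
  (17/2, 0) → P = 68
The feasible region is unbounded (it extends along (5, 1), (6, 1)), but P strictly increases along every unbounded feasible direction, so there is no improving ray and the minimum is attained at a vertex.

The binding constraints are -4x_1 + 2x_2 = -19 and -2x_1 + 10x_2 = 17.
Solving simultaneously gives x_1 = 56/9, x_2 = 53/18.

x_1 = 56/9, x_2 = 53/18, minimum P = 175/6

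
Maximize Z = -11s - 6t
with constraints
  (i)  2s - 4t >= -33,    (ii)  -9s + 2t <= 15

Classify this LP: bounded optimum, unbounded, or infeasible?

unbounded

From the feasible point (3/16, 267/32), moving in the direction (-2, -9) keeps every constraint satisfied while Z increases without bound.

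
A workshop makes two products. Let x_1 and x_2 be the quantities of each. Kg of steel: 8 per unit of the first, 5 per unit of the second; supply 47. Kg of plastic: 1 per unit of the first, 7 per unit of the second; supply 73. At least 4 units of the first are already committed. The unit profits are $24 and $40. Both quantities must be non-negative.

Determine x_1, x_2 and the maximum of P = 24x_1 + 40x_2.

Corner points and P = 24x_1 + 40x_2:
  (47/8, 0) → P = 141
  (4, 0) → P = 96
  (4, 3) → P = 216

The binding constraints are 8x_1 + 5x_2 = 47 and x_1 = 4.
Solving simultaneously gives x_1 = 4, x_2 = 3.

x_1 = 4, x_2 = 3, maximum P = 216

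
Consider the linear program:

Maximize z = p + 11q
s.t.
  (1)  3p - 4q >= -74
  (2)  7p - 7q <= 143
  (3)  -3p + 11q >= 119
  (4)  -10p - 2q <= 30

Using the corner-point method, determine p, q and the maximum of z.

p = 1090/7, q = 947/7, maximum z = 11507/7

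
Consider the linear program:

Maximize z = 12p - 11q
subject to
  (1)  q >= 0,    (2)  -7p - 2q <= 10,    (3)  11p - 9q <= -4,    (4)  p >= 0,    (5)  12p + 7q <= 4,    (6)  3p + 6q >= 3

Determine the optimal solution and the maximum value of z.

p = 1/31, q = 15/31, maximum z = -153/31

Feasible corners and z = 12p - 11q:
  (8/185, 92/185) → z = -916/185
  (1/31, 15/31) → z = -153/31
  (0, 4/7) → z = -44/7
  (0, 1/2) → z = -11/2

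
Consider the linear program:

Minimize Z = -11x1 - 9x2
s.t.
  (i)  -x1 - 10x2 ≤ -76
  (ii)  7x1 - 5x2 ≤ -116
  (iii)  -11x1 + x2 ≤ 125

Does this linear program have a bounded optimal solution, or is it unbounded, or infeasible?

From the feasible point (-52/5, 216/25), moving in the direction (1, 11) keeps every constraint satisfied while Z decreases without bound.

unbounded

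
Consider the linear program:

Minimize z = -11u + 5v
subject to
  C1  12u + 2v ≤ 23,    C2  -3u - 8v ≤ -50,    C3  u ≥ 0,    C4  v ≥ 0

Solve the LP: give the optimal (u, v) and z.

Vertices and z = -11u + 5v:
  (14/15, 59/10) → z = 577/30
  (0, 23/2) → z = 115/2
  (0, 25/4) → z = 125/4

The binding constraints are 12u + 2v = 23 and -3u - 8v = -50.
Solving simultaneously gives u = 14/15, v = 59/10.

u = 14/15, v = 59/10, minimum z = 577/30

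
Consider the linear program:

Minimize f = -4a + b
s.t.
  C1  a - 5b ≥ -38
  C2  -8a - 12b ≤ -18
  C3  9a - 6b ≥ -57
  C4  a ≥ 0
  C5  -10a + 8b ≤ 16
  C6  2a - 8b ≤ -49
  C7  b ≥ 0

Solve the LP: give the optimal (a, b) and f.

a = 59/2, b = 27/2, minimum f = -209/2

Vertices and f = -4a + b:
  (16/3, 26/3) → f = -38/3
  (59/2, 27/2) → f = -209/2
  (33/8, 229/32) → f = -299/32

The optimum lies where a - 5b = -38 and 2a - 8b = -49.
Solving simultaneously gives a = 59/2, b = 27/2.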